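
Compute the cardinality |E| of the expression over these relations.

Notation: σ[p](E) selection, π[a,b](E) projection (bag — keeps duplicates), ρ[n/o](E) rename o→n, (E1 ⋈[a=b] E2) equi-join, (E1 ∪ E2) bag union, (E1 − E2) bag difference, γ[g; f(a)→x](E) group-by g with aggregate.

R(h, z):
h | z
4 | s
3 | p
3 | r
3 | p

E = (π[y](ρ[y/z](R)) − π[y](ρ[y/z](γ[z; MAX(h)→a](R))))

Stepwise |·|:
  R → 4
  ρ[y/z](R) → 4
  π[y](ρ[y/z](R)) → 4
  R → 4
  γ[z; MAX(h)→a](R) → 3
  ρ[y/z](γ[z; MAX(h)→a](R)) → 3
  π[y](ρ[y/z](γ[z; MAX(h)→a](R))) → 3
  (π[y](ρ[y/z](R)) − π[y](ρ[y/z](γ[z; MAX(h)→a](R)))) → 1

|E| = 1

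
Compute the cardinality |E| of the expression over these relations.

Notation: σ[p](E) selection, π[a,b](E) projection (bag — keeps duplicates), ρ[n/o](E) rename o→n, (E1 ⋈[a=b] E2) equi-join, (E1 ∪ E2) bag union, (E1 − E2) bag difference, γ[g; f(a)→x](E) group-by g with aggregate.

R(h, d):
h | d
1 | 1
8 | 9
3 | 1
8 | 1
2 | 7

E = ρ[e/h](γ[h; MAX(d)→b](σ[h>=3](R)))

Row counts bottom-up:
  R → 5
  σ[h>=3](R) → 3
  γ[h; MAX(d)→b](σ[h>=3](R)) → 2
  ρ[e/h](γ[h; MAX(d)→b](σ[h>=3](R))) → 2

|E| = 2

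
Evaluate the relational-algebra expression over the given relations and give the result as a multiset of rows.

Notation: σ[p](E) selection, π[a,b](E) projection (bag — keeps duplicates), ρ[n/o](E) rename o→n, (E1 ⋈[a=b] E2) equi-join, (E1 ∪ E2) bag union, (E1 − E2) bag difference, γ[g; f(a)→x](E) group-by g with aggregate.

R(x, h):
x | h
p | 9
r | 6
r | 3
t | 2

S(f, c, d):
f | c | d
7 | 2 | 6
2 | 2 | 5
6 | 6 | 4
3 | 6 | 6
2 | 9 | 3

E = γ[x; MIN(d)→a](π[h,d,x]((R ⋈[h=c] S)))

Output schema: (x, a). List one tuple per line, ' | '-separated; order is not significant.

Per-node cardinality:
  R → 4
  S → 5
  (R ⋈[h=c] S) → 5
  π[h,d,x]((R ⋈[h=c] S)) → 5
  γ[x; MIN(d)→a](π[h,d,x]((R ⋈[h=c] S))) → 3

== RESULT ==
x | a
p | 3
r | 4
t | 5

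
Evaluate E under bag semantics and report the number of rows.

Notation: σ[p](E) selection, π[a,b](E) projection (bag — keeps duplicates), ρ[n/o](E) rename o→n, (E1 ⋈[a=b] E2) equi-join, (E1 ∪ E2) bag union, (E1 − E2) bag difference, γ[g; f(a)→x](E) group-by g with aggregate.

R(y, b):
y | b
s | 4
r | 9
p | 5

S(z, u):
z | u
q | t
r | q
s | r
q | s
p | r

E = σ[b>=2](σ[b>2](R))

Stepwise |·|:
  R → 3
  σ[b>2](R) → 3
  σ[b>=2](σ[b>2](R)) → 3

|E| = 3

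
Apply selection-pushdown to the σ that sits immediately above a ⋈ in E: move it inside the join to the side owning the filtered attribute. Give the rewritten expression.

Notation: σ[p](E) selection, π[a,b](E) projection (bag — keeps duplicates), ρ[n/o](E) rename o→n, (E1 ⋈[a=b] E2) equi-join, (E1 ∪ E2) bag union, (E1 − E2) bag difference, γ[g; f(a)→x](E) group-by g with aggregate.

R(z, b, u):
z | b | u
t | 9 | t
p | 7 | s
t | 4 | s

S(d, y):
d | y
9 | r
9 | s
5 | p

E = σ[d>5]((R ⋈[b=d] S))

σ filters on d, owned by the right side.
E' = (R ⋈[b=d] σ[d>5](S))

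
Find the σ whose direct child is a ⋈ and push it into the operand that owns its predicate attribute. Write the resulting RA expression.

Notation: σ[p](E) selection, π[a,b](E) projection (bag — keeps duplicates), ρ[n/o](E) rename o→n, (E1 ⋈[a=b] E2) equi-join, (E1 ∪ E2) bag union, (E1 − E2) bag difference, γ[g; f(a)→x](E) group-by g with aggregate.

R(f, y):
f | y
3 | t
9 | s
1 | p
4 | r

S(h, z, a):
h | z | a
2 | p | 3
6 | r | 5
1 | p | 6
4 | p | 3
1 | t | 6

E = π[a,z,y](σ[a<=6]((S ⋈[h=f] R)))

σ filters on a, owned by the left side.
E' = π[a,z,y]((σ[a<=6](S) ⋈[h=f] R))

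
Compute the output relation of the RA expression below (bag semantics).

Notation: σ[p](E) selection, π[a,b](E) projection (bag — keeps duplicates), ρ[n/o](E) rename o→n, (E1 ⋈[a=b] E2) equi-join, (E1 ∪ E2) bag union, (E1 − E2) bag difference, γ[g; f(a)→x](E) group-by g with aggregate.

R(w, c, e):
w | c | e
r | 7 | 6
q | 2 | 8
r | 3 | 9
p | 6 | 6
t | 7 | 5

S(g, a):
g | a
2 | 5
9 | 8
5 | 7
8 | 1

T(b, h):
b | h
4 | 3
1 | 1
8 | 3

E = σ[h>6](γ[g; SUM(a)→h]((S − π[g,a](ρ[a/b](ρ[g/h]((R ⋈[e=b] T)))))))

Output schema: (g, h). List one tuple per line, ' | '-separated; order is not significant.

Per-node cardinality:
  S → 4
  R → 5
  T → 3
  (R ⋈[e=b] T) → 1
  ρ[g/h]((R ⋈[e=b] T)) → 1
  ρ[a/b](ρ[g/h]((R ⋈[e=b] T))) → 1
  π[g,a](ρ[a/b](ρ[g/h]((R ⋈[e=b] T)))) → 1
  (S − π[g,a](ρ[a/b](ρ[g/h]((R ⋈[e=b] T))))) → 4
  γ[g; SUM(a)→h]((S − π[g,a](ρ[a/b](ρ[g/h]((R ⋈[e=b] T)))))) → 4
  σ[h>6](γ[g; SUM(a)→h]((S − π[g,a](ρ[a/b](ρ[g/h]((R ⋈[e=b] T))))))) → 2

== RESULT ==
g | h
5 | 7
9 | 8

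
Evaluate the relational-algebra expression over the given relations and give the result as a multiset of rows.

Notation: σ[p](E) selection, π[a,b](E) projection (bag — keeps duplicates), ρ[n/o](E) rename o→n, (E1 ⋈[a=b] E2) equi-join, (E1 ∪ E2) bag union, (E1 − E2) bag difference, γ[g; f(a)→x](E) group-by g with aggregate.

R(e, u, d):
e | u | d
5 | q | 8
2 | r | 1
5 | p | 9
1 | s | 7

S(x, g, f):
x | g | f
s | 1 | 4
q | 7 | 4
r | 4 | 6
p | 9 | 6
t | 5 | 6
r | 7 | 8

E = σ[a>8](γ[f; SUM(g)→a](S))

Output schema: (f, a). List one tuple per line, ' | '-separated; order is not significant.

Subexpression sizes:
  S → 6
  γ[f; SUM(g)→a](S) → 3
  σ[a>8](γ[f; SUM(g)→a](S)) → 1

== RESULT ==
f | a
6 | 18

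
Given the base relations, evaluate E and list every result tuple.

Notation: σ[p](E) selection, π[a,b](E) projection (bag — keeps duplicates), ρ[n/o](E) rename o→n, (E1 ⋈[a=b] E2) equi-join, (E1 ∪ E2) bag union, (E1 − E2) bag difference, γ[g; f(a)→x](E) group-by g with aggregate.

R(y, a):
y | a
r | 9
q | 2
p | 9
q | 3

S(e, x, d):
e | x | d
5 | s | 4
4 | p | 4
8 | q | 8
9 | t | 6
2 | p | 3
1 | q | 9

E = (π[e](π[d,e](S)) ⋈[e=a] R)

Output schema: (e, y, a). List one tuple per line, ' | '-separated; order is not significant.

Subexpression sizes:
  S → 6
  π[d,e](S) → 6
  π[e](π[d,e](S)) → 6
  R → 4
  (π[e](π[d,e](S)) ⋈[e=a] R) → 3

== RESULT ==
e | y | a
2 | q | 2
9 | p | 9
9 | r | 9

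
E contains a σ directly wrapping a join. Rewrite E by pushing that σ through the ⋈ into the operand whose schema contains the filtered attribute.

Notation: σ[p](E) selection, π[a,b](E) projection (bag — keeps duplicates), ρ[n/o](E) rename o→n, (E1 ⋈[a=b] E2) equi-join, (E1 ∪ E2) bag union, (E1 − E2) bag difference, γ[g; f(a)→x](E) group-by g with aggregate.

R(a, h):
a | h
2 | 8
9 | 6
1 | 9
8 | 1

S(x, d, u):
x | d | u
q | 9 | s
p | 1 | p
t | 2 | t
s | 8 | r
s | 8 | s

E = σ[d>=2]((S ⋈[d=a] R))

σ filters on d, owned by the left side.
E' = (σ[d>=2](S) ⋈[d=a] R)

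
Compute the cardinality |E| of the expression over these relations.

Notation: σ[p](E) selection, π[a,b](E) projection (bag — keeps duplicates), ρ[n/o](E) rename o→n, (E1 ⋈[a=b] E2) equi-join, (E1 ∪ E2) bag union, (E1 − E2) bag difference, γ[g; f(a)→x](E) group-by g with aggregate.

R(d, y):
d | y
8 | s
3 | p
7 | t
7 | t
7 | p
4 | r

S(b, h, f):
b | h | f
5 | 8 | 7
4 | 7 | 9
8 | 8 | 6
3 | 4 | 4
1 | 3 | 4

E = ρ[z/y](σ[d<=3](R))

Stepwise |·|:
  R → 6
  σ[d<=3](R) → 1
  ρ[z/y](σ[d<=3](R)) → 1

|E| = 1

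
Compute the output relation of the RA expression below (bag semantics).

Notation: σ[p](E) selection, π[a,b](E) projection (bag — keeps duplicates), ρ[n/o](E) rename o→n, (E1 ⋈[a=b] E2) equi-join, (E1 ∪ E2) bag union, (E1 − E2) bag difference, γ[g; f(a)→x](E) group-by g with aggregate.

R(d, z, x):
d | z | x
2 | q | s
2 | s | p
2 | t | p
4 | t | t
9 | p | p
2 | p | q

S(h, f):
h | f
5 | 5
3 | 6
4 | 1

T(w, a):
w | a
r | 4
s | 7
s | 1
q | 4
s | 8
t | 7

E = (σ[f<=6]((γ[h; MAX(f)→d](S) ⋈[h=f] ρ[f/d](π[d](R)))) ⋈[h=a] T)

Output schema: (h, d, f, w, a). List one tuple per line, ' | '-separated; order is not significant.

Row counts bottom-up:
  S → 3
  γ[h; MAX(f)→d](S) → 3
  R → 6
  π[d](R) → 6
  ρ[f/d](π[d](R)) → 6
  (γ[h; MAX(f)→d](S) ⋈[h=f] ρ[f/d](π[d](R))) → 1
  σ[f<=6]((γ[h; MAX(f)→d](S) ⋈[h=f] ρ[f/d](π[d](R)))) → 1
  T → 6
  (σ[f<=6]((γ[h; MAX(f)→d](S) ⋈[h=f] ρ[f/d](π[d](R)))) ⋈[h=a] T) → 2

== RESULT ==
h | d | f | w | a
4 | 1 | 4 | q | 4
4 | 1 | 4 | r | 4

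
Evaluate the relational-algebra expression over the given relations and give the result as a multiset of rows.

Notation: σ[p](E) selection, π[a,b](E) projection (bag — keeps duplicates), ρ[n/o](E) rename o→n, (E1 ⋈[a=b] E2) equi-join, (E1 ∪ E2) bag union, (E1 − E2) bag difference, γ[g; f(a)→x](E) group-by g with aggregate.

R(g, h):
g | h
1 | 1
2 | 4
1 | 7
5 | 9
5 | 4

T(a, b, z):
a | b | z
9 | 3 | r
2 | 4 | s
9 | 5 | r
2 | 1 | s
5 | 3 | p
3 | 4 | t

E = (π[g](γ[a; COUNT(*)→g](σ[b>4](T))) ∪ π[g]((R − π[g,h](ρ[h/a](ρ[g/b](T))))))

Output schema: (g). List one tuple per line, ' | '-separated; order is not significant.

Per-node cardinality:
  T → 6
  σ[b>4](T) → 1
  γ[a; COUNT(*)→g](σ[b>4](T)) → 1
  π[g](γ[a; COUNT(*)→g](σ[b>4](T))) → 1
  R → 5
  T → 6
  ρ[g/b](T) → 6
  ρ[h/a](ρ[g/b](T)) → 6
  π[g,h](ρ[h/a](ρ[g/b](T))) → 6
  (R − π[g,h](ρ[h/a](ρ[g/b](T)))) → 4
  π[g]((R − π[g,h](ρ[h/a](ρ[g/b](T))))) → 4
  (π[g](γ[a; COUNT(*)→g](σ[b>4](T))) ∪ π[g]((R − π[g,h](ρ[h/a](ρ[g/b](T)))))) → 5

== RESULT ==
g
1
1
1
2
5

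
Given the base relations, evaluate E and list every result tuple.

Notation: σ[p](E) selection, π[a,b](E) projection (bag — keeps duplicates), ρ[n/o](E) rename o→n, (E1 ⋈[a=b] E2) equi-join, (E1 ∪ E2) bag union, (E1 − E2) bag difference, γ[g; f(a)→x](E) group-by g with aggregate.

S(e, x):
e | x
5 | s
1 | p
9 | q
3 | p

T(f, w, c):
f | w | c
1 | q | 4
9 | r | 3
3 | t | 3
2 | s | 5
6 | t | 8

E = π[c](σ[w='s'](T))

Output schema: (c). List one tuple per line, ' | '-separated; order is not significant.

Row counts bottom-up:
  T → 5
  σ[w='s'](T) → 1
  π[c](σ[w='s'](T)) → 1

== RESULT ==
c
5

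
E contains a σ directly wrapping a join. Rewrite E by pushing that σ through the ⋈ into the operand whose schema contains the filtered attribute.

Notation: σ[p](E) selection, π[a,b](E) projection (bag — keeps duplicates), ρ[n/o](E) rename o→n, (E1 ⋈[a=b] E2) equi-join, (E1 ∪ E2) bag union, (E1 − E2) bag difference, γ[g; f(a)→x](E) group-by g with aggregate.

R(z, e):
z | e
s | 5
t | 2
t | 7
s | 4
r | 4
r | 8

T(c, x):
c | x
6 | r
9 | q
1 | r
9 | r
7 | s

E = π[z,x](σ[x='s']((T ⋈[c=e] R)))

σ filters on x, owned by the left side.
E' = π[z,x]((σ[x='s'](T) ⋈[c=e] R))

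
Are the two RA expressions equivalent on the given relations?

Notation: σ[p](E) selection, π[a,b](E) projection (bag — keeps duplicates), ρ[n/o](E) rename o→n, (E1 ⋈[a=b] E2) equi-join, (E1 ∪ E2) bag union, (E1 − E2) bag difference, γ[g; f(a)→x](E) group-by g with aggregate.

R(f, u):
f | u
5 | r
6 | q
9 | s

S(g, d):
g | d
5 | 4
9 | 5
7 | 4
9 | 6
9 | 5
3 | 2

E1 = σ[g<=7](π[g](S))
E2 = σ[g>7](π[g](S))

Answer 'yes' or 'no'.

E1 stepwise |·|:
  S → 6
  π[g](S) → 6
  σ[g<=7](π[g](S)) → 3
E2 stepwise |·|:
  S → 6
  π[g](S) → 6
  σ[g>7](π[g](S)) → 3

E1 result:
g
3
5
7
E2 result:
g
9
9
9
Witness: (7,) appears 1× in E1 but 0× in E2.

no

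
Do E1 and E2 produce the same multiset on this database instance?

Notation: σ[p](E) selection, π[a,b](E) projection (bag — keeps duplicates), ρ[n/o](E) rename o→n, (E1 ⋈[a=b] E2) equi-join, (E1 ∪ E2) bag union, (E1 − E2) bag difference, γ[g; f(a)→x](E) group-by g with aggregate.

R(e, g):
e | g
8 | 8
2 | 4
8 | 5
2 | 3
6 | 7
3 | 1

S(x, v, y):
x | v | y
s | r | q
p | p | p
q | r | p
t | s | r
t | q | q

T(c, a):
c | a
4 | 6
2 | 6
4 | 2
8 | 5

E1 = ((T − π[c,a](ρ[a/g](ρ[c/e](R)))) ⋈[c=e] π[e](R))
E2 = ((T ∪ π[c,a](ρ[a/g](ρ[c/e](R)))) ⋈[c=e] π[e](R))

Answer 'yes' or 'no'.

E1 row counts bottom-up:
  T → 4
  R → 6
  ρ[c/e](R) → 6
  ρ[a/g](ρ[c/e](R)) → 6
  π[c,a](ρ[a/g](ρ[c/e](R))) → 6
  (T − π[c,a](ρ[a/g](ρ[c/e](R)))) → 3
  R → 6
  π[e](R) → 6
  ((T − π[c,a](ρ[a/g](ρ[c/e](R)))) ⋈[c=e] π[e](R)) → 2
E2 row counts bottom-up:
  T → 4
  R → 6
  ρ[c/e](R) → 6
  ρ[a/g](ρ[c/e](R)) → 6
  π[c,a](ρ[a/g](ρ[c/e](R))) → 6
  (T ∪ π[c,a](ρ[a/g](ρ[c/e](R)))) → 10
  R → 6
  π[e](R) → 6
  ((T ∪ π[c,a](ρ[a/g](ρ[c/e](R)))) ⋈[c=e] π[e](R)) → 14

E1 result:
c | a | e
2 | 6 | 2
2 | 6 | 2
E2 result:
c | a | e
2 | 3 | 2
2 | 3 | 2
2 | 4 | 2
2 | 4 | 2
2 | 6 | 2
2 | 6 | 2
3 | 1 | 3
6 | 7 | 6
8 | 5 | 8
8 | 5 | 8
8 | 5 | 8
8 | 5 | 8
8 | 8 | 8
8 | 8 | 8
Witness: (6, 7, 6) appears 0× in E1 but 1× in E2.

no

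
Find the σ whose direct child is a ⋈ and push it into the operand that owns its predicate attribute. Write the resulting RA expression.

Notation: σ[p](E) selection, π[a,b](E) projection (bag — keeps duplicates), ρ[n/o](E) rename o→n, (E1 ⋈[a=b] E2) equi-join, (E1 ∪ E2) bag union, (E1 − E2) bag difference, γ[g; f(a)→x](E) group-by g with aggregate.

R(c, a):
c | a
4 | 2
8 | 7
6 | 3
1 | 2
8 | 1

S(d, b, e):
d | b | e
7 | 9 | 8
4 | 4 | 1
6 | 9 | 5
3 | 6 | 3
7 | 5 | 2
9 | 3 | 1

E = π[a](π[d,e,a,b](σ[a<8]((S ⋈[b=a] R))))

σ filters on a, owned by the right side.
E' = π[a](π[d,e,a,b]((S ⋈[b=a] σ[a<8](R))))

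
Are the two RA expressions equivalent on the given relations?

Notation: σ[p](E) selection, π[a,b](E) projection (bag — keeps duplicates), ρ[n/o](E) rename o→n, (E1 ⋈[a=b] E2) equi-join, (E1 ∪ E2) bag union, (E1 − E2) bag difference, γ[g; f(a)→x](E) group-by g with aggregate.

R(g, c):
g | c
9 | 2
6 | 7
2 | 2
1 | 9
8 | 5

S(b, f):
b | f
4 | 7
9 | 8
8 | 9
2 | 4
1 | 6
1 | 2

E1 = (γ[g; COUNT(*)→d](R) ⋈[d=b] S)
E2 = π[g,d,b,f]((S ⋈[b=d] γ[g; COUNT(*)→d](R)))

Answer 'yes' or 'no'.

E1 subexpression sizes:
  R → 5
  γ[g; COUNT(*)→d](R) → 5
  S → 6
  (γ[g; COUNT(*)→d](R) ⋈[d=b] S) → 10
E2 subexpression sizes:
  S → 6
  R → 5
  γ[g; COUNT(*)→d](R) → 5
  (S ⋈[b=d] γ[g; COUNT(*)→d](R)) → 10
  π[g,d,b,f]((S ⋈[b=d] γ[g; COUNT(*)→d](R))) → 10

E1 and E2 produce the same multiset:
g | d | b | f
1 | 1 | 1 | 2
1 | 1 | 1 | 6
2 | 1 | 1 | 2
2 | 1 | 1 | 6
6 | 1 | 1 | 2
6 | 1 | 1 | 6
8 | 1 | 1 | 2
8 | 1 | 1 | 6
9 | 1 | 1 | 2
9 | 1 | 1 | 6

yes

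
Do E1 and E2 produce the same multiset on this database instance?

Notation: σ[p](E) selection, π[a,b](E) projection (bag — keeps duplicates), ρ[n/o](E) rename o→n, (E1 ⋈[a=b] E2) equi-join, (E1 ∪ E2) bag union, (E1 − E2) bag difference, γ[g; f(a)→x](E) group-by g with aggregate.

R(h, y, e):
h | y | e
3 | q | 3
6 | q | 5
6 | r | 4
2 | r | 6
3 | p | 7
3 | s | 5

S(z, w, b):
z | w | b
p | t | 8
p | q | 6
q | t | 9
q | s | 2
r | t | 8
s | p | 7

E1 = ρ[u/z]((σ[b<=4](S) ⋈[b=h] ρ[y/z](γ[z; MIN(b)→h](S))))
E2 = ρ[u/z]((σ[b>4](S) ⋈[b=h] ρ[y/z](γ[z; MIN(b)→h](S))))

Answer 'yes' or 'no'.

E1 stepwise |·|:
  S → 6
  σ[b<=4](S) → 1
  S → 6
  γ[z; MIN(b)→h](S) → 4
  ρ[y/z](γ[z; MIN(b)→h](S)) → 4
  (σ[b<=4](S) ⋈[b=h] ρ[y/z](γ[z; MIN(b)→h](S))) → 1
  ρ[u/z]((σ[b<=4](S) ⋈[b=h] ρ[y/z](γ[z; MIN(b)→h](S)))) → 1
E2 stepwise |·|:
  S → 6
  σ[b>4](S) → 5
  S → 6
  γ[z; MIN(b)→h](S) → 4
  ρ[y/z](γ[z; MIN(b)→h](S)) → 4
  (σ[b>4](S) ⋈[b=h] ρ[y/z](γ[z; MIN(b)→h](S))) → 4
  ρ[u/z]((σ[b>4](S) ⋈[b=h] ρ[y/z](γ[z; MIN(b)→h](S)))) → 4

E1 result:
u | w | b | y | h
q | s | 2 | q | 2
E2 result:
u | w | b | y | h
p | q | 6 | p | 6
p | t | 8 | r | 8
r | t | 8 | r | 8
s | p | 7 | s | 7
Witness: ('q', 's', 2, 'q', 2) appears 1× in E1 but 0× in E2.

no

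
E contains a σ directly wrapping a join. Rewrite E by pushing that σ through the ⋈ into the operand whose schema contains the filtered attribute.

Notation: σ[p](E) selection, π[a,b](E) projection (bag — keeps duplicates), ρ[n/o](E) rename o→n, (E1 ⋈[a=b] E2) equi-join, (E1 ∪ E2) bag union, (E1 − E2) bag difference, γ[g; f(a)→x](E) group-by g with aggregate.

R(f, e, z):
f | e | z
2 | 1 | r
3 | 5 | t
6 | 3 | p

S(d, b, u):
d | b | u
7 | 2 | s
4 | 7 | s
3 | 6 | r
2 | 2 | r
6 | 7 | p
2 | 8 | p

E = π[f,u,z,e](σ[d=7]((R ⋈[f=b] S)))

σ filters on d, owned by the right side.
E' = π[f,u,z,e]((R ⋈[f=b] σ[d=7](S)))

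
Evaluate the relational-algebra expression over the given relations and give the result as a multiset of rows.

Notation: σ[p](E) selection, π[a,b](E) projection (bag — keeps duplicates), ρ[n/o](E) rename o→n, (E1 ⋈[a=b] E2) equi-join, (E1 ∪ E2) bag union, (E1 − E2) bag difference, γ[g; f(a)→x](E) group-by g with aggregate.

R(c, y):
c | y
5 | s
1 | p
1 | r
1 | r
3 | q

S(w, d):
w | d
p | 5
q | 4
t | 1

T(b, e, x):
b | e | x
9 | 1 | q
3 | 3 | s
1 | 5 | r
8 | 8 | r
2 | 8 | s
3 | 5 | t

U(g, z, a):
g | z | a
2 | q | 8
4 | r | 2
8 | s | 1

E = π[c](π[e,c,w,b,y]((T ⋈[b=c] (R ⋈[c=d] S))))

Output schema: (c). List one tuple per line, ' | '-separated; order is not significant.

Row counts bottom-up:
  T → 6
  R → 5
  S → 3
  (R ⋈[c=d] S) → 4
  (T ⋈[b=c] (R ⋈[c=d] S)) → 3
  π[e,c,w,b,y]((T ⋈[b=c] (R ⋈[c=d] S))) → 3
  π[c](π[e,c,w,b,y]((T ⋈[b=c] (R ⋈[c=d] S)))) → 3

== RESULT ==
c
1
1
1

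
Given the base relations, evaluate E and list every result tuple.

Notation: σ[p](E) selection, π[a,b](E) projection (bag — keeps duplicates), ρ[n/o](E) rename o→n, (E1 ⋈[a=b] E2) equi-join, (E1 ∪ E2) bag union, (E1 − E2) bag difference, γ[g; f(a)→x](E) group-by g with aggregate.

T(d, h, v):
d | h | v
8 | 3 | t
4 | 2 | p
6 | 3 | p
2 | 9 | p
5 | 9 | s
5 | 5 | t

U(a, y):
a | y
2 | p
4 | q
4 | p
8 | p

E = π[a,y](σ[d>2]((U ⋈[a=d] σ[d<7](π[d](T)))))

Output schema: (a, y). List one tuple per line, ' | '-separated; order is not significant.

Subexpression sizes:
  U → 4
  T → 6
  π[d](T) → 6
  σ[d<7](π[d](T)) → 5
  (U ⋈[a=d] σ[d<7](π[d](T))) → 3
  σ[d>2]((U ⋈[a=d] σ[d<7](π[d](T)))) → 2
  π[a,y](σ[d>2]((U ⋈[a=d] σ[d<7](π[d](T))))) → 2

== RESULT ==
a | y
4 | p
4 | q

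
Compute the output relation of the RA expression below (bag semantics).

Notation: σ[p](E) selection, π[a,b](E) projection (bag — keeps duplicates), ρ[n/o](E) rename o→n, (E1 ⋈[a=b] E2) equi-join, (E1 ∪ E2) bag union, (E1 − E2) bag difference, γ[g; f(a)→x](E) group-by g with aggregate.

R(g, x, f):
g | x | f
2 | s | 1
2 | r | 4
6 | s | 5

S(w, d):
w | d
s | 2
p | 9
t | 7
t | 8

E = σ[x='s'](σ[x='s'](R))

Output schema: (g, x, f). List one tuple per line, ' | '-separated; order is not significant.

Row counts bottom-up:
  R → 3
  σ[x='s'](R) → 2
  σ[x='s'](σ[x='s'](R)) → 2

== RESULT ==
g | x | f
2 | s | 1
6 | s | 5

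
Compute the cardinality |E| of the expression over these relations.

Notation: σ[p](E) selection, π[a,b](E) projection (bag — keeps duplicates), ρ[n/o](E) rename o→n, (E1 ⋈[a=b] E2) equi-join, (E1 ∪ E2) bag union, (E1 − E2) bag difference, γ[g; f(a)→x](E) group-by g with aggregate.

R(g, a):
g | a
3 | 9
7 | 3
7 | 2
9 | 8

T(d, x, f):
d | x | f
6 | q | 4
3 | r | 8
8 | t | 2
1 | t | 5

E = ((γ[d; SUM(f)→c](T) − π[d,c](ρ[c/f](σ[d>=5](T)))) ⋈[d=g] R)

Row counts bottom-up:
  T → 4
  γ[d; SUM(f)→c](T) → 4
  T → 4
  σ[d>=5](T) → 2
  ρ[c/f](σ[d>=5](T)) → 2
  π[d,c](ρ[c/f](σ[d>=5](T))) → 2
  (γ[d; SUM(f)→c](T) − π[d,c](ρ[c/f](σ[d>=5](T)))) → 2
  R → 4
  ((γ[d; SUM(f)→c](T) − π[d,c](ρ[c/f](σ[d>=5](T)))) ⋈[d=g] R) → 1

|E| = 1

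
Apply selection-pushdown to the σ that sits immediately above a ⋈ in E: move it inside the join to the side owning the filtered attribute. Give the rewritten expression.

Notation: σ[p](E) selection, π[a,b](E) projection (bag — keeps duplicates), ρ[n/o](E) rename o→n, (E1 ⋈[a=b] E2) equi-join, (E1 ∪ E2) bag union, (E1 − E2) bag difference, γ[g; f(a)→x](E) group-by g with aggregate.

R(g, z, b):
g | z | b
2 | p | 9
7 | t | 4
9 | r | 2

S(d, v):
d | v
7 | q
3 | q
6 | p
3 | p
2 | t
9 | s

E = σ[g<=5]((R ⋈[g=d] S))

σ filters on g, owned by the left side.
E' = (σ[g<=5](R) ⋈[g=d] S)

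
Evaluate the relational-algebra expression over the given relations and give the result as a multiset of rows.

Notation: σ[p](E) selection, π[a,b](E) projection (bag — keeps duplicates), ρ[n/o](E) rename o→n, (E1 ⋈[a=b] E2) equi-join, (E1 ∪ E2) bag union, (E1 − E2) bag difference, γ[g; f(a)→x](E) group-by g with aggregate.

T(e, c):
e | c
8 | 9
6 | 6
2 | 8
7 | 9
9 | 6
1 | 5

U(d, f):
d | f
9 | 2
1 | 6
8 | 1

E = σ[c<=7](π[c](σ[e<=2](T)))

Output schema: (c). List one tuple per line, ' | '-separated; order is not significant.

Subexpression sizes:
  T → 6
  σ[e<=2](T) → 2
  π[c](σ[e<=2](T)) → 2
  σ[c<=7](π[c](σ[e<=2](T))) → 1

== RESULT ==
c
5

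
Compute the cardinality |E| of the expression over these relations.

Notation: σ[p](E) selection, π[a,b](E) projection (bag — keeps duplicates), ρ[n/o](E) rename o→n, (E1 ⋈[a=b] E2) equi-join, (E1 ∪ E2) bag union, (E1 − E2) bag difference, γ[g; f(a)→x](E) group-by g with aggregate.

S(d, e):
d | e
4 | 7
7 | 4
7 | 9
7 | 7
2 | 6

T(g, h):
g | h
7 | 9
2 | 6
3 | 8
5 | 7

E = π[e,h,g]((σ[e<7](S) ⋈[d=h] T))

Row counts bottom-up:
  S → 5
  σ[e<7](S) → 2
  T → 4
  (σ[e<7](S) ⋈[d=h] T) → 1
  π[e,h,g]((σ[e<7](S) ⋈[d=h] T)) → 1

|E| = 1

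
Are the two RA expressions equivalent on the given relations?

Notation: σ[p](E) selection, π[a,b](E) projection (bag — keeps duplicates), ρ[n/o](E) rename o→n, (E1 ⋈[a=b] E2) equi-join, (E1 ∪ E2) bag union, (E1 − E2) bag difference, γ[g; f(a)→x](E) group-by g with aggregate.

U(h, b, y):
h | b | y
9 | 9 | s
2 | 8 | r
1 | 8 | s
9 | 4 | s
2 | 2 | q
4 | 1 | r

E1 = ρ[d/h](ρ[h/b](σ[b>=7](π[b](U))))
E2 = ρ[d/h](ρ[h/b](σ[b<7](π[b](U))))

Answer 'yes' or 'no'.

E1 per-node cardinality:
  U → 6
  π[b](U) → 6
  σ[b>=7](π[b](U)) → 3
  ρ[h/b](σ[b>=7](π[b](U))) → 3
  ρ[d/h](ρ[h/b](σ[b>=7](π[b](U)))) → 3
E2 per-node cardinality:
  U → 6
  π[b](U) → 6
  σ[b<7](π[b](U)) → 3
  ρ[h/b](σ[b<7](π[b](U))) → 3
  ρ[d/h](ρ[h/b](σ[b<7](π[b](U)))) → 3

E1 result:
d
8
8
9
E2 result:
d
1
2
4
Witness: (1,) appears 0× in E1 but 1× in E2.

no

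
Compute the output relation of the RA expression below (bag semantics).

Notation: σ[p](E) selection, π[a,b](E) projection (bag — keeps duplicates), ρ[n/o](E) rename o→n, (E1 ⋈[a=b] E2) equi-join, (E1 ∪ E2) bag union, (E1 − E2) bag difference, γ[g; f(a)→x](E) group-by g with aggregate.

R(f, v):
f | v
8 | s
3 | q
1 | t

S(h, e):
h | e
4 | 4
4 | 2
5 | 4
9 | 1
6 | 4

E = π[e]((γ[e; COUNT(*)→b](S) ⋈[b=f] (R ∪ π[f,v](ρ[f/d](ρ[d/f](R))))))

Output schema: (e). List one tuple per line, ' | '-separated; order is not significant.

Subexpression sizes:
  S → 5
  γ[e; COUNT(*)→b](S) → 3
  R → 3
  R → 3
  ρ[d/f](R) → 3
  ρ[f/d](ρ[d/f](R)) → 3
  π[f,v](ρ[f/d](ρ[d/f](R))) → 3
  (R ∪ π[f,v](ρ[f/d](ρ[d/f](R)))) → 6
  (γ[e; COUNT(*)→b](S) ⋈[b=f] (R ∪ π[f,v](ρ[f/d](ρ[d/f](R))))) → 6
  π[e]((γ[e; COUNT(*)→b](S) ⋈[b=f] (R ∪ π[f,v](ρ[f/d](ρ[d/f](R)))))) → 6

== RESULT ==
e
1
1
2
2
4
4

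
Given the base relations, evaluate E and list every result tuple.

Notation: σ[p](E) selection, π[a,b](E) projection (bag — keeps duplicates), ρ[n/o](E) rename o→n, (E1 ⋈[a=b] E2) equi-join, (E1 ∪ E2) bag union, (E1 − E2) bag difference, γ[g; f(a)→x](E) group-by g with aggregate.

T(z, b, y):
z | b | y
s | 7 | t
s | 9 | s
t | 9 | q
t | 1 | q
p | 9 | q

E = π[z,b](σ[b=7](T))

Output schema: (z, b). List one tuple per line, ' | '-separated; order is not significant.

Stepwise |·|:
  T → 5
  σ[b=7](T) → 1
  π[z,b](σ[b=7](T)) → 1

== RESULT ==
z | b
s | 7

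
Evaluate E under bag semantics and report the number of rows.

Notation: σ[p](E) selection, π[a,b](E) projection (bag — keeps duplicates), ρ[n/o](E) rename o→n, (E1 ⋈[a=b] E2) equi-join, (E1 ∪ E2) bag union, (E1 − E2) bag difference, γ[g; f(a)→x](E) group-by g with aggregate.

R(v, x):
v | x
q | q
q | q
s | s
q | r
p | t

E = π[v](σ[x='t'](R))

Subexpression sizes:
  R → 5
  σ[x='t'](R) → 1
  π[v](σ[x='t'](R)) → 1

|E| = 1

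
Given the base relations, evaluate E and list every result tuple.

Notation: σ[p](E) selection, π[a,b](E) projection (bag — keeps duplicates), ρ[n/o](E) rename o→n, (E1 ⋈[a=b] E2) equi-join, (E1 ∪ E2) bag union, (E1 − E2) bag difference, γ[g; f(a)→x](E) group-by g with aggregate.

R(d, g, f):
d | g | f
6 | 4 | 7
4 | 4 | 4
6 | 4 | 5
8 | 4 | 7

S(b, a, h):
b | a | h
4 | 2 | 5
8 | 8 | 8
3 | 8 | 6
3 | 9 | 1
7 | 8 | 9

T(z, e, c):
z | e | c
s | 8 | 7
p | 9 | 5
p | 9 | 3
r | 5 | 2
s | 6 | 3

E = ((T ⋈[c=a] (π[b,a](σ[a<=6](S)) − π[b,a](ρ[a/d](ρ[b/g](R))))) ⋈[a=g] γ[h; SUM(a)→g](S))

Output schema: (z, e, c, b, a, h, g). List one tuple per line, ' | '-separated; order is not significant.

Row counts bottom-up:
  T → 5
  S → 5
  σ[a<=6](S) → 1
  π[b,a](σ[a<=6](S)) → 1
  R → 4
  ρ[b/g](R) → 4
  ρ[a/d](ρ[b/g](R)) → 4
  π[b,a](ρ[a/d](ρ[b/g](R))) → 4
  (π[b,a](σ[a<=6](S)) − π[b,a](ρ[a/d](ρ[b/g](R)))) → 1
  (T ⋈[c=a] (π[b,a](σ[a<=6](S)) − π[b,a](ρ[a/d](ρ[b/g](R))))) → 1
  S → 5
  γ[h; SUM(a)→g](S) → 5
  ((T ⋈[c=a] (π[b,a](σ[a<=6](S)) − π[b,a](ρ[a/d](ρ[b/g](R))))) ⋈[a=g] γ[h; SUM(a)→g](S)) → 1

== RESULT ==
z | e | c | b | a | h | g
r | 5 | 2 | 4 | 2 | 5 | 2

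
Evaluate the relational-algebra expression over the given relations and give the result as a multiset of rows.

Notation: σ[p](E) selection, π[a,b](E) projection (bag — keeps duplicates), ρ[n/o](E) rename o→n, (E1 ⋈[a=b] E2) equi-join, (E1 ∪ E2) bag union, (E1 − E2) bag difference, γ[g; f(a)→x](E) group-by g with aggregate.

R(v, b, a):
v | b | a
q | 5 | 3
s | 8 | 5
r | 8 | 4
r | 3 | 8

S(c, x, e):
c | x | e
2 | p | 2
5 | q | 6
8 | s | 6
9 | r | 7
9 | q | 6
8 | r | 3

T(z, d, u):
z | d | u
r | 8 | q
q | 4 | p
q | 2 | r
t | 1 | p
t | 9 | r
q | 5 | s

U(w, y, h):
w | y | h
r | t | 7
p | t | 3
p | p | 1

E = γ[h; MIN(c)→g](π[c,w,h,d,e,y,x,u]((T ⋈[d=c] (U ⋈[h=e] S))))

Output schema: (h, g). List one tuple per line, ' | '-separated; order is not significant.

Row counts bottom-up:
  T → 6
  U → 3
  S → 6
  (U ⋈[h=e] S) → 2
  (T ⋈[d=c] (U ⋈[h=e] S)) → 2
  π[c,w,h,d,e,y,x,u]((T ⋈[d=c] (U ⋈[h=e] S))) → 2
  γ[h; MIN(c)→g](π[c,w,h,d,e,y,x,u]((T ⋈[d=c] (U ⋈[h=e] S)))) → 2

== RESULT ==
h | g
3 | 8
7 | 9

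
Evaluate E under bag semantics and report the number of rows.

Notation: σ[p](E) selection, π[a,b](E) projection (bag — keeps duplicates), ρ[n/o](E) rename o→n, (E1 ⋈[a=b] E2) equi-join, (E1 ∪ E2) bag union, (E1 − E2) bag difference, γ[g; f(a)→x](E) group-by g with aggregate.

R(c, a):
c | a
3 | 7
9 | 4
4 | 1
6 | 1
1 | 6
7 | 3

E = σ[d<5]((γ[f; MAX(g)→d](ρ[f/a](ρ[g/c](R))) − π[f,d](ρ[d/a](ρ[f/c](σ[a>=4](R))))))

Per-node cardinality:
  R → 6
  ρ[g/c](R) → 6
  ρ[f/a](ρ[g/c](R)) → 6
  γ[f; MAX(g)→d](ρ[f/a](ρ[g/c](R))) → 5
  R → 6
  σ[a>=4](R) → 3
  ρ[f/c](σ[a>=4](R)) → 3
  ρ[d/a](ρ[f/c](σ[a>=4](R))) → 3
  π[f,d](ρ[d/a](ρ[f/c](σ[a>=4](R)))) → 3
  (γ[f; MAX(g)→d](ρ[f/a](ρ[g/c](R))) − π[f,d](ρ[d/a](ρ[f/c](σ[a>=4](R))))) → 3
  σ[d<5]((γ[f; MAX(g)→d](ρ[f/a](ρ[g/c](R))) − π[f,d](ρ[d/a](ρ[f/c](σ[a>=4](R)))))) → 2

|E| = 2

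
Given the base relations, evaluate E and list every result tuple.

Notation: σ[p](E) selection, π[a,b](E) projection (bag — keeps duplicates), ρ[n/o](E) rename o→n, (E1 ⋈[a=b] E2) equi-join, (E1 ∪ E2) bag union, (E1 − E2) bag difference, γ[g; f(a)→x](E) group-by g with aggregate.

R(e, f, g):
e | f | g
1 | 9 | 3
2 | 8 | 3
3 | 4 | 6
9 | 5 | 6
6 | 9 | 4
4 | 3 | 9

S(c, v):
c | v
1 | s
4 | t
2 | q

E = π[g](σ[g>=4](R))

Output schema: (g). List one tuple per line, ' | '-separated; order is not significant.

Stepwise |·|:
  R → 6
  σ[g>=4](R) → 4
  π[g](σ[g>=4](R)) → 4

== RESULT ==
g
4
6
6
9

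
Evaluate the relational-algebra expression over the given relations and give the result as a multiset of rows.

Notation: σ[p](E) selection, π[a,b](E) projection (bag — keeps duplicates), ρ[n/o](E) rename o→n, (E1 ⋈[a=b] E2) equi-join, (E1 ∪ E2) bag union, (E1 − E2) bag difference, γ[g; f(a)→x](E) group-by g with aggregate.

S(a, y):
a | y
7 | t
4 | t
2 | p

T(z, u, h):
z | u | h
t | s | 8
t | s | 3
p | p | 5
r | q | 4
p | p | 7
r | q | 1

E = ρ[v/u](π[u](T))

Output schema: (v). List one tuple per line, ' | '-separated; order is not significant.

Per-node cardinality:
  T → 6
  π[u](T) → 6
  ρ[v/u](π[u](T)) → 6

== RESULT ==
v
p
p
q
q
s
s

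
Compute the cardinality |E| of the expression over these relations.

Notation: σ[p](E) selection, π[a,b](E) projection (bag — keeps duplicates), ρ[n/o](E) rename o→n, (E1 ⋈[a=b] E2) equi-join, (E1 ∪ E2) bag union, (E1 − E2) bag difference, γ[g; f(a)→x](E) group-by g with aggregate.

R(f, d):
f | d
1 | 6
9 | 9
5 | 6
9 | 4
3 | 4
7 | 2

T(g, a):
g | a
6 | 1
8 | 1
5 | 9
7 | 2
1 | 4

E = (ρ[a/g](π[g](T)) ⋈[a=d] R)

Subexpression sizes:
  T → 5
  π[g](T) → 5
  ρ[a/g](π[g](T)) → 5
  R → 6
  (ρ[a/g](π[g](T)) ⋈[a=d] R) → 2

|E| = 2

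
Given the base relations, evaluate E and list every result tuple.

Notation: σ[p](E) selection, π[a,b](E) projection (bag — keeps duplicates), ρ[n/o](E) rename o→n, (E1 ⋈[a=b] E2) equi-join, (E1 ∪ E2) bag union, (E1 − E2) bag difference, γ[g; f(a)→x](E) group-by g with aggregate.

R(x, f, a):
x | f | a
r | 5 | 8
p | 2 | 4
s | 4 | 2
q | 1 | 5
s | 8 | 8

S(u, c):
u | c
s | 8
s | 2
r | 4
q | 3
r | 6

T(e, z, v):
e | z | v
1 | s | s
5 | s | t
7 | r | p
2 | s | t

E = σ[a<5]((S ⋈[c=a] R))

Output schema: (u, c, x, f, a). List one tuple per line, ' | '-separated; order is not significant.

Per-node cardinality:
  S → 5
  R → 5
  (S ⋈[c=a] R) → 4
  σ[a<5]((S ⋈[c=a] R)) → 2

== RESULT ==
u | c | x | f | a
r | 4 | p | 2 | 4
s | 2 | s | 4 | 2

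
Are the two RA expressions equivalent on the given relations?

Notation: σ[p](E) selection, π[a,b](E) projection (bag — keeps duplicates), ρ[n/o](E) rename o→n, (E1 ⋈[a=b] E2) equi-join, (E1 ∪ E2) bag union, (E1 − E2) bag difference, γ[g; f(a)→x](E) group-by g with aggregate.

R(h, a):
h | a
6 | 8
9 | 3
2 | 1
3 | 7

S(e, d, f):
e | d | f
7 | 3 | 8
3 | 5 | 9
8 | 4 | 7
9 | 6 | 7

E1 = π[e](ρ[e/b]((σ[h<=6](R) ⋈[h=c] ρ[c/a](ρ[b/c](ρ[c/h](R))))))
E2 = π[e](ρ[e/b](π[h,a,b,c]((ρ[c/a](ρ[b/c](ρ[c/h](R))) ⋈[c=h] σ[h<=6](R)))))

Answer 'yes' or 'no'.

E1 row counts bottom-up:
  R → 4
  σ[h<=6](R) → 3
  R → 4
  ρ[c/h](R) → 4
  ρ[b/c](ρ[c/h](R)) → 4
  ρ[c/a](ρ[b/c](ρ[c/h](R))) → 4
  (σ[h<=6](R) ⋈[h=c] ρ[c/a](ρ[b/c](ρ[c/h](R)))) → 1
  ρ[e/b]((σ[h<=6](R) ⋈[h=c] ρ[c/a](ρ[b/c](ρ[c/h](R))))) → 1
  π[e](ρ[e/b]((σ[h<=6](R) ⋈[h=c] ρ[c/a](ρ[b/c](ρ[c/h](R)))))) → 1
E2 row counts bottom-up:
  R → 4
  ρ[c/h](R) → 4
  ρ[b/c](ρ[c/h](R)) → 4
  ρ[c/a](ρ[b/c](ρ[c/h](R))) → 4
  R → 4
  σ[h<=6](R) → 3
  (ρ[c/a](ρ[b/c](ρ[c/h](R))) ⋈[c=h] σ[h<=6](R)) → 1
  π[h,a,b,c]((ρ[c/a](ρ[b/c](ρ[c/h](R))) ⋈[c=h] σ[h<=6](R))) → 1
  ρ[e/b](π[h,a,b,c]((ρ[c/a](ρ[b/c](ρ[c/h](R))) ⋈[c=h] σ[h<=6](R)))) → 1
  π[e](ρ[e/b](π[h,a,b,c]((ρ[c/a](ρ[b/c](ρ[c/h](R))) ⋈[c=h] σ[h<=6](R))))) → 1

E1 and E2 produce the same multiset:
e
9

yes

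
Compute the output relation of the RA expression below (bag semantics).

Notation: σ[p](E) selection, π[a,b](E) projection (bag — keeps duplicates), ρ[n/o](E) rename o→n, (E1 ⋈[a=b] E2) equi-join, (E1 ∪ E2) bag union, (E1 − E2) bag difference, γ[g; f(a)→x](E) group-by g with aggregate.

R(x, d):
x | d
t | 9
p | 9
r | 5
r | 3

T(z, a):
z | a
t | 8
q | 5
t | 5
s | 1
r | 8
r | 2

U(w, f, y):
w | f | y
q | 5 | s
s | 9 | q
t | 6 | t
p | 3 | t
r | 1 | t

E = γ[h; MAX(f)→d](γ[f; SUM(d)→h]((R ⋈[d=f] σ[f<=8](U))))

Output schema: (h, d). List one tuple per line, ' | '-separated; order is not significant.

Stepwise |·|:
  R → 4
  U → 5
  σ[f<=8](U) → 4
  (R ⋈[d=f] σ[f<=8](U)) → 2
  γ[f; SUM(d)→h]((R ⋈[d=f] σ[f<=8](U))) → 2
  γ[h; MAX(f)→d](γ[f; SUM(d)→h]((R ⋈[d=f] σ[f<=8](U)))) → 2

== RESULT ==
h | d
3 | 3
5 | 5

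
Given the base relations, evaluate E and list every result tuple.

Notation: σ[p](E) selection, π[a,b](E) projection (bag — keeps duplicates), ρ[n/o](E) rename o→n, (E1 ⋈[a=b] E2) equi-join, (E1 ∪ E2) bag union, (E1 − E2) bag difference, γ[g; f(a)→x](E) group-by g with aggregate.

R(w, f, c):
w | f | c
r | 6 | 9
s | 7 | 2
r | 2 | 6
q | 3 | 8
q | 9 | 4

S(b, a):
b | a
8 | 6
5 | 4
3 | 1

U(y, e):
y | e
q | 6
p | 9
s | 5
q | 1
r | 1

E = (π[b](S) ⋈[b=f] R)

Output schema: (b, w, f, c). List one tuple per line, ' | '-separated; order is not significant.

Stepwise |·|:
  S → 3
  π[b](S) → 3
  R → 5
  (π[b](S) ⋈[b=f] R) → 1

== RESULT ==
b | w | f | c
3 | q | 3 | 8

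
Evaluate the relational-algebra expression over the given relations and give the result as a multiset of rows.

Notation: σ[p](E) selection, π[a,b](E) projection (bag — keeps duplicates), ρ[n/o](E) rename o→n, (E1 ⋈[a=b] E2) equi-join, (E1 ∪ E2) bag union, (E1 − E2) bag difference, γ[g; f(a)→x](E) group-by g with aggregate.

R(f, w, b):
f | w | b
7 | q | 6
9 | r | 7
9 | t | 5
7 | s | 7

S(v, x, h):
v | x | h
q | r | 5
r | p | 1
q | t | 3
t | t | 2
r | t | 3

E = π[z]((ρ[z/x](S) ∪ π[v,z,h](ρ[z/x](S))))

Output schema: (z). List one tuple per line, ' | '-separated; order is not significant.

Row counts bottom-up:
  S → 5
  ρ[z/x](S) → 5
  S → 5
  ρ[z/x](S) → 5
  π[v,z,h](ρ[z/x](S)) → 5
  (ρ[z/x](S) ∪ π[v,z,h](ρ[z/x](S))) → 10
  π[z]((ρ[z/x](S) ∪ π[v,z,h](ρ[z/x](S)))) → 10

== RESULT ==
z
p
p
r
r
t
t
t
t
t
t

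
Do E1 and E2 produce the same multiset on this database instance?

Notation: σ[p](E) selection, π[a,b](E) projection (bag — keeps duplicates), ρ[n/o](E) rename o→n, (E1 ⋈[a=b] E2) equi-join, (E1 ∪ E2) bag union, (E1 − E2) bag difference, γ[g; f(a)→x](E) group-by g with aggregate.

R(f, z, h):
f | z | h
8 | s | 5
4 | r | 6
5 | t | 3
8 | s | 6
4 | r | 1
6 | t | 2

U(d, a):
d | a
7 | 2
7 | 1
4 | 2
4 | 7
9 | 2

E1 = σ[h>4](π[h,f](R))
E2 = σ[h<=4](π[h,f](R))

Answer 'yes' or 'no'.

E1 row counts bottom-up:
  R → 6
  π[h,f](R) → 6
  σ[h>4](π[h,f](R)) → 3
E2 row counts bottom-up:
  R → 6
  π[h,f](R) → 6
  σ[h<=4](π[h,f](R)) → 3

E1 result:
h | f
5 | 8
6 | 4
6 | 8
E2 result:
h | f
1 | 4
2 | 6
3 | 5
Witness: (1, 4) appears 0× in E1 but 1× in E2.

no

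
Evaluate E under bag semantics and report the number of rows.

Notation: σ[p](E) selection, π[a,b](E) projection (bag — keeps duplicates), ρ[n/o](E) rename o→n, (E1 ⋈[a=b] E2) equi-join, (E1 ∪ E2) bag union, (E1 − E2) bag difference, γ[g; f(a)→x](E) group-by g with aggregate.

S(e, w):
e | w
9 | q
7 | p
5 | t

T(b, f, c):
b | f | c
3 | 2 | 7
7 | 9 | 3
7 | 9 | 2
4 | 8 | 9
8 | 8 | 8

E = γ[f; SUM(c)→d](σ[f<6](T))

Per-node cardinality:
  T → 5
  σ[f<6](T) → 1
  γ[f; SUM(c)→d](σ[f<6](T)) → 1

|E| = 1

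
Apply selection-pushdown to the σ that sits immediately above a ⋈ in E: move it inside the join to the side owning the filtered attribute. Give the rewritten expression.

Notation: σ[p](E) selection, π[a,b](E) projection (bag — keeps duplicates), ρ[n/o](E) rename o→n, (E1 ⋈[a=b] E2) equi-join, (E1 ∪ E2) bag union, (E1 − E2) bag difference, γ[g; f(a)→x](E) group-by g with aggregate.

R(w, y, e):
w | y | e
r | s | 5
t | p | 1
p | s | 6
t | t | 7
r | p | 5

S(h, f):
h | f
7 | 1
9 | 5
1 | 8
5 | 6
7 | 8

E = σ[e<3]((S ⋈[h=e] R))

σ filters on e, owned by the right side.
E' = (S ⋈[h=e] σ[e<3](R))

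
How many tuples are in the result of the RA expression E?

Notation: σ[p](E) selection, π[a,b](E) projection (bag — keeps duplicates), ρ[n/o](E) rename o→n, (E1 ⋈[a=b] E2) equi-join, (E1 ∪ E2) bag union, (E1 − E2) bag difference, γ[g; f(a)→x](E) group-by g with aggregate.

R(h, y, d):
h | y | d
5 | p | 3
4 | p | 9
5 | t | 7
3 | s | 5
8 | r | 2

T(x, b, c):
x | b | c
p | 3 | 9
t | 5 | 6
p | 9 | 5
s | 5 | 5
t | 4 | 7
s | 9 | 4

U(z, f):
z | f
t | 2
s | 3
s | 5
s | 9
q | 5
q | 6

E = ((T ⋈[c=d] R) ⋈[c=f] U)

Subexpression sizes:
  T → 6
  R → 5
  (T ⋈[c=d] R) → 4
  U → 6
  ((T ⋈[c=d] R) ⋈[c=f] U) → 5

|E| = 5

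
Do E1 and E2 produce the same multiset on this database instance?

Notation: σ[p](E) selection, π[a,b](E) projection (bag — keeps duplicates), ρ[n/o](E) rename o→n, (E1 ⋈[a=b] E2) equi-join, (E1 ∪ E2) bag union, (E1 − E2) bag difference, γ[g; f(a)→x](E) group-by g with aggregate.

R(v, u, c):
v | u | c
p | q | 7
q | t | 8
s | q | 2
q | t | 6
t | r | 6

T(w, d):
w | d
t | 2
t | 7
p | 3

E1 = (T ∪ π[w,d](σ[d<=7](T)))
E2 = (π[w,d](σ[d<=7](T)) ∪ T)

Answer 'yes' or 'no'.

E1 per-node cardinality:
  T → 3
  T → 3
  σ[d<=7](T) → 3
  π[w,d](σ[d<=7](T)) → 3
  (T ∪ π[w,d](σ[d<=7](T))) → 6
E2 per-node cardinality:
  T → 3
  σ[d<=7](T) → 3
  π[w,d](σ[d<=7](T)) → 3
  T → 3
  (π[w,d](σ[d<=7](T)) ∪ T) → 6

E1 and E2 produce the same multiset:
w | d
p | 3
p | 3
t | 2
t | 2
t | 7
t | 7

yes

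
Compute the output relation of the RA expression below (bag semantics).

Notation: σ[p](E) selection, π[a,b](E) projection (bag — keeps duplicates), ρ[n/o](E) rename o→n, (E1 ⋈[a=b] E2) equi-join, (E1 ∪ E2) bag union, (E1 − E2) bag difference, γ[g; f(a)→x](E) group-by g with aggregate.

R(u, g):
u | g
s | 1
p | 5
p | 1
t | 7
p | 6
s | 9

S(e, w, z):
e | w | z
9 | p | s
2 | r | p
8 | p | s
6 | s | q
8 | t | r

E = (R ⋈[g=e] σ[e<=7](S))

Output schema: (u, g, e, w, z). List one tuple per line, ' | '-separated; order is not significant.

Stepwise |·|:
  R → 6
  S → 5
  σ[e<=7](S) → 2
  (R ⋈[g=e] σ[e<=7](S)) → 1

== RESULT ==
u | g | e | w | z
p | 6 | 6 | s | q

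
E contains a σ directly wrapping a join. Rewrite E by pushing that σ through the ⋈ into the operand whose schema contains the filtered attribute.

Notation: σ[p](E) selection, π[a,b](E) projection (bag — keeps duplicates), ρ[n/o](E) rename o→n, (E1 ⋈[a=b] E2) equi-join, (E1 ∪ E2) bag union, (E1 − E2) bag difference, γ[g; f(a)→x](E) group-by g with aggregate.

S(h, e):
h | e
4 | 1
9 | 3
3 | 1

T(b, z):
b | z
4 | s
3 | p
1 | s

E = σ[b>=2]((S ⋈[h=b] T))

σ filters on b, owned by the right side.
E' = (S ⋈[h=b] σ[b>=2](T))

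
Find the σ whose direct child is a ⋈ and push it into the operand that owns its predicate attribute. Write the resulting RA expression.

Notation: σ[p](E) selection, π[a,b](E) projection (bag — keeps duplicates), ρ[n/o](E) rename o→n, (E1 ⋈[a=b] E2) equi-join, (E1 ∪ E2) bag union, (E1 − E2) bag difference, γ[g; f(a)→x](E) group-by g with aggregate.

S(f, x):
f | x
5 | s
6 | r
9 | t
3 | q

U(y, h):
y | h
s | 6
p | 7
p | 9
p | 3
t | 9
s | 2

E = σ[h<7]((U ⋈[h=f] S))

σ filters on h, owned by the left side.
E' = (σ[h<7](U) ⋈[h=f] S)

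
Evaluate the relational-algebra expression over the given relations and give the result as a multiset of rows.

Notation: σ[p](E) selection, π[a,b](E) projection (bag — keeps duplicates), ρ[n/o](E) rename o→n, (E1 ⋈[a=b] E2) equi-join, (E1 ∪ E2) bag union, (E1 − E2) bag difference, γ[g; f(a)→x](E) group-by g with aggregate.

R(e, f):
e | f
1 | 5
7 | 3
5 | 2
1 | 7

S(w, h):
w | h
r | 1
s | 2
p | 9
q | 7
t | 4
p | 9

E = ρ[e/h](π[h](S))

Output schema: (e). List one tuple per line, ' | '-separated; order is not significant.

Stepwise |·|:
  S → 6
  π[h](S) → 6
  ρ[e/h](π[h](S)) → 6

== RESULT ==
e
1
2
4
7
9
9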